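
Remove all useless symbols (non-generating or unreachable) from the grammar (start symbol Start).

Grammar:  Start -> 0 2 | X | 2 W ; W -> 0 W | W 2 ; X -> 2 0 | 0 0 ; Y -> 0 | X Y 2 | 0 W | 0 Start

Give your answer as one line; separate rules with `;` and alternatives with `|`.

Generating nonterminals: {Start, X, Y}.
Reachable from Start after that: {Start, X}.
Removed useless symbols: {W, Y} and every production mentioning them.

Start -> 0 2 | X; X -> 2 0 | 0 0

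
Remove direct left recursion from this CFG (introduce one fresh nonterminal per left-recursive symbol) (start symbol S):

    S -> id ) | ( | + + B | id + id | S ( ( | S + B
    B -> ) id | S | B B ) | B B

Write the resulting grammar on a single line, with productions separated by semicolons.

S -> id ) S' | ( S' | + + B S' | id + id S'; B -> ) id B' | S B'; S' -> ( ( S' | + B S' | ε; B' -> B ) B' | B B' | ε

S, B are directly left-recursive.
For S: α = {( (, + B}, β = {id ), (, + + B, id + id}. Rewrite as S → β S' and S' → α S' | ε.
For B: α = {B ), B}, β = {) id, S}. Rewrite as B → β B' and B' → α B' | ε.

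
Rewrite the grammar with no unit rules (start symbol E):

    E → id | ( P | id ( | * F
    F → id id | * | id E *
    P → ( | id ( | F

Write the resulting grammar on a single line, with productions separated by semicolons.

E → id | ( P | id ( | * F; F → id id | * | id E *; P → id id | * | id E * | ( | id (

Unit pairs: P ⇒* {F}.
For every A with A ⇒* B via unit rules, add B's non-unit alternatives to A; then delete every rule of the form X → Y.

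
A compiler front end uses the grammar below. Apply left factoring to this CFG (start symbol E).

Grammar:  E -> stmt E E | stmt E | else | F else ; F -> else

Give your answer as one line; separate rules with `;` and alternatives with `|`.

E -> else | F else | stmt E E'; F -> else; E' -> E | eps

E has alternatives sharing prefix 'stmt E': factor to E → stmt E E' with E' → E | ε.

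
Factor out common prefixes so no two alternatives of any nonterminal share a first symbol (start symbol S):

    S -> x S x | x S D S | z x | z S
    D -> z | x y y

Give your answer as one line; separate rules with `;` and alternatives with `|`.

S -> x S S' | z S''; D -> z | x y y; S' -> x | D S; S'' -> x | S

S has alternatives sharing prefix 'x S': factor to S → x S S' with S' → x | D S.
S has alternatives sharing prefix 'z': factor to S → z S'' with S'' → x | S.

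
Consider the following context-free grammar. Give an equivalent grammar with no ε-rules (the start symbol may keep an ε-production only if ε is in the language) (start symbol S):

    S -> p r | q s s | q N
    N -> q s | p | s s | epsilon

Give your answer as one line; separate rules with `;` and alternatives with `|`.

S -> p r | q s s | q N | q; N -> q s | p | s s

The nullable symbols are {N}.
ε ∉ L(G), so no ε-production is kept.
Add the nullable-subset variants: S → q N gives q N | q.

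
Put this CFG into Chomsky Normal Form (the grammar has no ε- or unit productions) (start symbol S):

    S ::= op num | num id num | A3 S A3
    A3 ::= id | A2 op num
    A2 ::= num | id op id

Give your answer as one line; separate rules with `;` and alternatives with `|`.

S ::= X1 X2 | X2 Y1 | A3 Y2; A3 ::= id | A2 Y3; A2 ::= num | X3 Y4; X1 ::= op; X2 ::= num; X3 ::= id; Y1 ::= X3 X2; Y2 ::= S A3; Y3 ::= X1 X2; Y4 ::= X1 X3

Introduce a nonterminal for each terminal appearing in a rule of length ≥ 2: X1 → op, X2 → num, X3 → id.
Binarize each right-hand side of length ≥ 3 by chaining fresh nonterminals (Y1, Y2, …): affected rules were S → X2 X3 X2; S → A3 S A3; A3 → A2 X1 X2; A2 → X3 X1 X3.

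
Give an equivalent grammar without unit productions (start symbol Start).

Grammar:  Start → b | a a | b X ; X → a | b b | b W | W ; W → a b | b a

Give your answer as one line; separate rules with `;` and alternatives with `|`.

Unit pairs: X ⇒* {W}.
For each unit pair (A, B), copy every non-unit production of B to A, then drop all unit productions.

Start → b | a a | b X; X → a | b b | b W | a b | b a; W → a b | b a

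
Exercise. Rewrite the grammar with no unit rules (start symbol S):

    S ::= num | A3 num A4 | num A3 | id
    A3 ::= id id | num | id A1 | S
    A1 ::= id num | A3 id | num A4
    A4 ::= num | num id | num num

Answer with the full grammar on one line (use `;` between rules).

S ::= num | A3 num A4 | num A3 | id; A3 ::= num | A3 num A4 | num A3 | id | id id | id A1; A1 ::= id num | A3 id | num A4; A4 ::= num | num id | num num

Unit pairs: A3 ⇒* {S}.
Replace each nonterminal's rules with the union of the non-unit rules of every nonterminal it unit-derives.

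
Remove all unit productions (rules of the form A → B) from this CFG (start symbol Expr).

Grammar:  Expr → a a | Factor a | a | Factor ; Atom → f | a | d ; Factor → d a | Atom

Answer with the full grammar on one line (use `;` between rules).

Expr → f | a | d | d a | a a | Factor a; Atom → f | a | d; Factor → f | a | d | d a

Unit pairs: Expr ⇒* {Atom, Factor}; Factor ⇒* {Atom}.
Replace each nonterminal's rules with the union of the non-unit rules of every nonterminal it unit-derives.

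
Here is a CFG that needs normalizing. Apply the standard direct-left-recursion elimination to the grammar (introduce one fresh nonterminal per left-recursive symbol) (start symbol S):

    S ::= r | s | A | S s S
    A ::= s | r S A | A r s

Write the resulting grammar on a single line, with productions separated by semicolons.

Left recursion appears on S, A.
For S: α = {s S}, β = {r, s, A}. Rewrite as S → β S' and S' → α S' | ε.
For A: α = {r s}, β = {s, r S A}. Rewrite as A → β A' and A' → α A' | ε.

S ::= r S' | s S' | A S'; A ::= s A' | r S A A'; S' ::= s S S' | ε; A' ::= r s A' | ε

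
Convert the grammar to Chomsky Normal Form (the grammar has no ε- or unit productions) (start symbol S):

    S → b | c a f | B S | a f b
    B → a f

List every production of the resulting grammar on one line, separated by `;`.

Introduce a nonterminal for each terminal appearing in a rule of length ≥ 2: X1 → c, X2 → a, X3 → f, X4 → b.
Binarize each right-hand side of length ≥ 3 by chaining fresh nonterminals (Y1, Y2, …): affected rules were S → X1 X2 X3; S → X2 X3 X4.

S → b | X1 Y1 | B S | X2 Y2; B → X2 X3; X1 → c; X2 → a; X3 → f; X4 → b; Y1 → X2 X3; Y2 → X3 X4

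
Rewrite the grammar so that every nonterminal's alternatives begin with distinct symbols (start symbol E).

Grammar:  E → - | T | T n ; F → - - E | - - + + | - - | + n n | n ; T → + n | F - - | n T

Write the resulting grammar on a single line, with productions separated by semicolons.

E → - | T E'; F → + n n | n | - - F'; T → + n | F - - | n T; E' → ε | n; F' → E | + + | ε

E has alternatives sharing prefix 'T': factor to E → T E' with E' → ε | n.
F has alternatives sharing prefix '- -': factor to F → - - F' with F' → E | + + | ε.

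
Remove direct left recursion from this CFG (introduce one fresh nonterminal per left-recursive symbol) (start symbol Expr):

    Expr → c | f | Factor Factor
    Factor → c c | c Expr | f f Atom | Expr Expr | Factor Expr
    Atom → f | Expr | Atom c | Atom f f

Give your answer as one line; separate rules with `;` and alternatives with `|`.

Left recursion appears on Factor, Atom.
For Factor: α = {Expr}, β = {c c, c Expr, f f Atom, Expr Expr}. Rewrite as Factor → β Factor1 and Factor1 → α Factor1 | ε.
For Atom: α = {c, f f}, β = {f, Expr}. Rewrite as Atom → β Atom1 and Atom1 → α Atom1 | ε.

Expr → c | f | Factor Factor; Factor → c c Factor1 | c Expr Factor1 | f f Atom Factor1 | Expr Expr Factor1; Atom → f Atom1 | Expr Atom1; Factor1 → Expr Factor1 | ε; Atom1 → c Atom1 | f f Atom1 | ε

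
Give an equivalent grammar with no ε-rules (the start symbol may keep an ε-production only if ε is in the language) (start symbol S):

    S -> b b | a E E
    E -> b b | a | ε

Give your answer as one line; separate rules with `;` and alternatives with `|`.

S -> b b | a E E | a E | a; E -> b b | a

Nullable set = {E}.
ε ∉ L(G), so no ε-production is kept.
Expand every rule over subsets of its nullable positions: S → a E E gives a E E | a E | a.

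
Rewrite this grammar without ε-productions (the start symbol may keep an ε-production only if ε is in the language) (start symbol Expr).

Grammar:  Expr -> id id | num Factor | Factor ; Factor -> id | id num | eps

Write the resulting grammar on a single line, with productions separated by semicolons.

Expr -> id id | num Factor | num | Factor | ε; Factor -> id | id num

The nullable symbols are {Expr, Factor}.
ε ∈ L(G) since Expr is nullable, so keep Expr → ε.
For each production, add variants omitting each subset of nullable occurrences: Expr → num Factor gives num Factor | num.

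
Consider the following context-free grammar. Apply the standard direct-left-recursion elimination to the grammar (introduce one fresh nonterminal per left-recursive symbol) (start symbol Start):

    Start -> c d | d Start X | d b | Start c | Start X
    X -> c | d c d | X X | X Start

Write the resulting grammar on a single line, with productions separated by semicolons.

Start -> c d Start1 | d Start X Start1 | d b Start1; X -> c X1 | d c d X1; Start1 -> c Start1 | X Start1 | ε; X1 -> X X1 | Start X1 | ε

Left recursion appears on Start, X.
For Start: α = {c, X}, β = {c d, d Start X, d b}. Rewrite as Start → β Start1 and Start1 → α Start1 | ε.
For X: α = {X, Start}, β = {c, d c d}. Rewrite as X → β X1 and X1 → α X1 | ε.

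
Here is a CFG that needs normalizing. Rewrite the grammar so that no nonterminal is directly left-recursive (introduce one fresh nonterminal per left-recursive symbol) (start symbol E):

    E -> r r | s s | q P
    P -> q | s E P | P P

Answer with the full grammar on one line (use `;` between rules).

E -> r r | s s | q P; P -> q P' | s E P P'; P' -> P P' | ε

P is directly left-recursive.
For P: α = {P}, β = {q, s E P}. Rewrite as P → β P' and P' → α P' | ε.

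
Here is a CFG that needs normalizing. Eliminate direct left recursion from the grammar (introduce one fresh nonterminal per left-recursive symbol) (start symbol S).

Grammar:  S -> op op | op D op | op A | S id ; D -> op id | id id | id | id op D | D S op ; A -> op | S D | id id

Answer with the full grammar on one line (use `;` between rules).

S -> op op S' | op D op S' | op A S'; D -> op id D' | id id D' | id D' | id op D D'; A -> op | S D | id id; S' -> id S' | ε; D' -> S op D' | ε

Directly left-recursive nonterminals: S, D.
For S: α = {id}, β = {op op, op D op, op A}. Rewrite as S → β S' and S' → α S' | ε.
For D: α = {S op}, β = {op id, id id, id, id op D}. Rewrite as D → β D' and D' → α D' | ε.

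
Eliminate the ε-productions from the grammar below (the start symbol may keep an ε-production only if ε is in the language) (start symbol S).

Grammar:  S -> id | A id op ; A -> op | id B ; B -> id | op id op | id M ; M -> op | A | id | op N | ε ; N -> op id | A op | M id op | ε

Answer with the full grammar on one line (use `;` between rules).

Nullable nonterminals: {M, N}.
ε ∉ L(G), so no ε-production is kept.
Add the nullable-subset variants: N → M id op gives M id op | id op.

S -> id | A id op; A -> op | id B; B -> id | op id op | id M; M -> op | A | id | op N; N -> op id | A op | M id op | id op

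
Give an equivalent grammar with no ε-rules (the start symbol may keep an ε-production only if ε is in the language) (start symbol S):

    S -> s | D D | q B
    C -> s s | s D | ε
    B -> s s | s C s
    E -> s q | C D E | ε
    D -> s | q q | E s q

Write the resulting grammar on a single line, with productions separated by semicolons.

Nullable set = {C, E}.
ε ∉ L(G), so no ε-production is kept.
Add the nullable-subset variants: E → C D E gives C D E | C D | D E | D. D → E s q gives E s q | s q.

S -> s | D D | q B; C -> s s | s D; B -> s s | s C s; E -> s q | C D E | C D | D E | D; D -> s | q q | E s q | s q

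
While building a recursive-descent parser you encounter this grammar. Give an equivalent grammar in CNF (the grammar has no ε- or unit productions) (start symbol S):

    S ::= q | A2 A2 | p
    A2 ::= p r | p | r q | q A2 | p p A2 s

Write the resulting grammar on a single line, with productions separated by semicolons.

Introduce a nonterminal for each terminal appearing in a rule of length ≥ 2: X1 → p, X2 → r, X3 → q, X4 → s.
Binarize each right-hand side of length ≥ 3 by chaining fresh nonterminals (Y1, Y2, …): affected rules were A2 → X1 X1 A2 X4.

S ::= q | A2 A2 | p; A2 ::= X1 X2 | p | X2 X3 | X3 A2 | X1 Y1; X1 ::= p; X2 ::= r; X3 ::= q; X4 ::= s; Y1 ::= X1 Y2; Y2 ::= A2 X4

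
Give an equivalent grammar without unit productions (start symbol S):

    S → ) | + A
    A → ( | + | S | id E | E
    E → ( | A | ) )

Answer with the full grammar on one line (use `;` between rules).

Unit pairs: A ⇒* {E, S}; E ⇒* {A, S}.
For each unit pair (A, B), copy every non-unit production of B to A, then drop all unit productions.

S → ) | + A; A → ( | ) ) | ) | + A | + | id E; E → ( | ) ) | ) | + A | + | id E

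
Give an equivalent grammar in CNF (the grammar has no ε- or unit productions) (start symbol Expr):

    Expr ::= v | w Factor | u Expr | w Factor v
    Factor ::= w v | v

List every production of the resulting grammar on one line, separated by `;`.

Expr ::= v | X1 Factor | X2 Expr | X1 Y1; Factor ::= X1 X3 | v; X1 ::= w; X2 ::= u; X3 ::= v; Y1 ::= Factor X3

Introduce a nonterminal for each terminal appearing in a rule of length ≥ 2: X1 → w, X2 → u, X3 → v.
Binarize each right-hand side of length ≥ 3 by chaining fresh nonterminals (Y1, Y2, …): affected rules were Expr → X1 Factor X3.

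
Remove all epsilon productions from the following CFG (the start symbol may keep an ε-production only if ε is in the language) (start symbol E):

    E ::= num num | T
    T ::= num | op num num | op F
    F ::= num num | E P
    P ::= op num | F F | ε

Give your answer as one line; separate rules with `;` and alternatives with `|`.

E ::= num num | T; T ::= num | op num num | op F; F ::= num num | E P | E; P ::= op num | F F

Nullable nonterminals: {P}.
ε ∉ L(G), so no ε-production is kept.
Add the nullable-subset variants: F → E P gives E P | E.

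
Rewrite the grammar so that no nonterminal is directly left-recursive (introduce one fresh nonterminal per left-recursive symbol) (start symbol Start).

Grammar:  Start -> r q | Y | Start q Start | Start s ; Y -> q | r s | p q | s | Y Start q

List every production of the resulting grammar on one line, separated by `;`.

Start -> r q Start1 | Y Start1; Y -> q Y1 | r s Y1 | p q Y1 | s Y1; Start1 -> q Start Start1 | s Start1 | ε; Y1 -> Start q Y1 | ε

Start, Y are directly left-recursive.
For Start: α = {q Start, s}, β = {r q, Y}. Rewrite as Start → β Start1 and Start1 → α Start1 | ε.
For Y: α = {Start q}, β = {q, r s, p q, s}. Rewrite as Y → β Y1 and Y1 → α Y1 | ε.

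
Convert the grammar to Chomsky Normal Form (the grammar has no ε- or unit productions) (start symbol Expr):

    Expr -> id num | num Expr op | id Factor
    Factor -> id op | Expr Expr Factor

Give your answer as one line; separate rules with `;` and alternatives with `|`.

Expr -> X1 X2 | X2 Y1 | X1 Factor; Factor -> X1 X3 | Expr Y2; X1 -> id; X2 -> num; X3 -> op; Y1 -> Expr X3; Y2 -> Expr Factor

Introduce a nonterminal for each terminal appearing in a rule of length ≥ 2: X1 → id, X2 → num, X3 → op.
Binarize each right-hand side of length ≥ 3 by chaining fresh nonterminals (Y1, Y2, …): affected rules were Expr → X2 Expr X3; Factor → Expr Expr Factor.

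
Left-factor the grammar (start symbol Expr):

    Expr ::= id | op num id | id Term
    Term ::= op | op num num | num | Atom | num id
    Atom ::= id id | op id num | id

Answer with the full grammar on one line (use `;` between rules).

Expr has alternatives sharing prefix 'id': factor to Expr → id Expr1 with Expr1 → ε | Term.
Term has alternatives sharing prefix 'op': factor to Term → op Term1 with Term1 → ε | num num.
Term has alternatives sharing prefix 'num': factor to Term → num Term2 with Term2 → ε | id.
Atom has alternatives sharing prefix 'id': factor to Atom → id Atom1 with Atom1 → id | ε.

Expr ::= op num id | id Expr1; Term ::= Atom | op Term1 | num Term2; Atom ::= op id num | id Atom1; Expr1 ::= ε | Term; Term1 ::= ε | num num; Term2 ::= ε | id; Atom1 ::= id | ε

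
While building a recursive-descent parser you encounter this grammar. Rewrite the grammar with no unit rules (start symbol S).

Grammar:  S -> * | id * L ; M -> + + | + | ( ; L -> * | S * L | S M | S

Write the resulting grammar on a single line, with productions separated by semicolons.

S -> * | id * L; M -> + + | + | (; L -> * | S * L | S M | id * L

Unit pairs: L ⇒* {S}.
Replace each nonterminal's rules with the union of the non-unit rules of every nonterminal it unit-derives.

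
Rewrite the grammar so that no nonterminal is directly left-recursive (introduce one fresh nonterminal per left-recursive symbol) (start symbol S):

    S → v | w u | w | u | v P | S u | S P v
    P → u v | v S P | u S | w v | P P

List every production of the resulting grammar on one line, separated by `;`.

S, P are directly left-recursive.
For S: α = {u, P v}, β = {v, w u, w, u, v P}. Rewrite as S → β S' and S' → α S' | ε.
For P: α = {P}, β = {u v, v S P, u S, w v}. Rewrite as P → β P' and P' → α P' | ε.

S → v S' | w u S' | w S' | u S' | v P S'; P → u v P' | v S P P' | u S P' | w v P'; S' → u S' | P v S' | ε; P' → P P' | ε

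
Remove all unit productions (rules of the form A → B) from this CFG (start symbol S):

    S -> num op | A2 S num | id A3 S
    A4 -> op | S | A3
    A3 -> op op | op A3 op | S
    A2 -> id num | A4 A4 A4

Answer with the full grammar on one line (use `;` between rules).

Unit pairs: A3 ⇒* {S}; A4 ⇒* {A3, S}.
For every A with A ⇒* B via unit rules, add B's non-unit alternatives to A; then delete every rule of the form X → Y.

S -> num op | A2 S num | id A3 S; A4 -> op | num op | A2 S num | id A3 S | op op | op A3 op; A3 -> num op | A2 S num | id A3 S | op op | op A3 op; A2 -> id num | A4 A4 A4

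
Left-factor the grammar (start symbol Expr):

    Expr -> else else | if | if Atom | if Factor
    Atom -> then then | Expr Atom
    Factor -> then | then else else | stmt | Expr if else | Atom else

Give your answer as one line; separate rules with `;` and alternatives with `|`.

Expr -> else else | if Expr1; Atom -> then then | Expr Atom; Factor -> stmt | Expr if else | Atom else | then Factor1; Expr1 -> ε | Atom | Factor; Factor1 -> ε | else else

Expr has alternatives sharing prefix 'if': factor to Expr → if Expr1 with Expr1 → ε | Atom | Factor.
Factor has alternatives sharing prefix 'then': factor to Factor → then Factor1 with Factor1 → ε | else else.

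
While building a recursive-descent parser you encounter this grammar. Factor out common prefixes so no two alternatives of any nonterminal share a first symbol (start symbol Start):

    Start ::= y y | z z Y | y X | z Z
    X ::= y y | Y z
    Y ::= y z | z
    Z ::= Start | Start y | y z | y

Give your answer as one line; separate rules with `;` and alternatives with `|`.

Start ::= y Start1 | z Start2; X ::= y y | Y z; Y ::= y z | z; Z ::= Start Z1 | y Z2; Start1 ::= y | X; Start2 ::= z Y | Z; Z1 ::= ε | y; Z2 ::= z | ε

Start has alternatives sharing prefix 'y': factor to Start → y Start1 with Start1 → y | X.
Start has alternatives sharing prefix 'z': factor to Start → z Start2 with Start2 → z Y | Z.
Z has alternatives sharing prefix 'Start': factor to Z → Start Z1 with Z1 → ε | y.
Z has alternatives sharing prefix 'y': factor to Z → y Z2 with Z2 → z | ε.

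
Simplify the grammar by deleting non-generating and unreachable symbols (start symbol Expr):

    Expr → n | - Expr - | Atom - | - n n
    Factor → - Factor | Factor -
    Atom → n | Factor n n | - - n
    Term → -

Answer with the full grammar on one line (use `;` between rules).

Generating nonterminals: {Atom, Expr, Term}.
Reachable from Expr after that: {Atom, Expr}.
Removed useless symbols: {Factor, Term} and every production mentioning them.

Expr → n | - Expr - | Atom - | - n n; Atom → n | - - n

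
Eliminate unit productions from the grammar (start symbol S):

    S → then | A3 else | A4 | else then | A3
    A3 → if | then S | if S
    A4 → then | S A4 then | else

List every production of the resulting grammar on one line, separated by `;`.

S → then | S A4 then | else | A3 else | else then | if | then S | if S; A3 → if | then S | if S; A4 → then | S A4 then | else

Unit pairs: S ⇒* {A3, A4}.
Replace each nonterminal's rules with the union of the non-unit rules of every nonterminal it unit-derives.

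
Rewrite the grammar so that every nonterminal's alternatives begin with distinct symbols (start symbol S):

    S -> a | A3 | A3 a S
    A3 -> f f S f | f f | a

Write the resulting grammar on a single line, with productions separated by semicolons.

S -> a | A3 S'; A3 -> a | f f A3'; S' -> ε | a S; A3' -> S f | ε

S has alternatives sharing prefix 'A3': factor to S → A3 S' with S' → ε | a S.
A3 has alternatives sharing prefix 'f f': factor to A3 → f f A3' with A3' → S f | ε.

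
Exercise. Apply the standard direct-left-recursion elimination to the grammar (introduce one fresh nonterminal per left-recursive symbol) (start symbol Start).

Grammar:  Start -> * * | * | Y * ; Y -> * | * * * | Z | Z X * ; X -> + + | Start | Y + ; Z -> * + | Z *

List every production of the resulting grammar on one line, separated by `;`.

Start -> * * | * | Y *; Y -> * | * * * | Z | Z X *; X -> + + | Start | Y +; Z -> * + Z1; Z1 -> * Z1 | ε

Directly left-recursive nonterminal: Z.
For Z: α = {*}, β = {* +}. Rewrite as Z → β Z1 and Z1 → α Z1 | ε.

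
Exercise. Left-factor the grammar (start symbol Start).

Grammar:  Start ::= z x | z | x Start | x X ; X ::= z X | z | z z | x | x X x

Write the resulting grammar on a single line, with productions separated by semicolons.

Start ::= z Start1 | x Start2; X ::= z X1 | x X2; Start1 ::= x | epsilon; Start2 ::= Start | X; X1 ::= X | epsilon | z; X2 ::= epsilon | X x

Start has alternatives sharing prefix 'z': factor to Start → z Start1 with Start1 → x | ε.
Start has alternatives sharing prefix 'x': factor to Start → x Start2 with Start2 → Start | X.
X has alternatives sharing prefix 'z': factor to X → z X1 with X1 → X | ε | z.
X has alternatives sharing prefix 'x': factor to X → x X2 with X2 → ε | X x.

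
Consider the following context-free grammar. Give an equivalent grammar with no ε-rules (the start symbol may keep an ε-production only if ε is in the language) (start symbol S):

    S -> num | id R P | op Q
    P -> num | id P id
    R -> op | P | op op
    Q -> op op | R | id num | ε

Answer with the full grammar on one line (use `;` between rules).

S -> num | id R P | op Q | op; P -> num | id P id; R -> op | P | op op; Q -> op op | R | id num

Nullable set = {Q}.
ε ∉ L(G), so no ε-production is kept.
Expand every rule over subsets of its nullable positions: S → op Q gives op Q | op.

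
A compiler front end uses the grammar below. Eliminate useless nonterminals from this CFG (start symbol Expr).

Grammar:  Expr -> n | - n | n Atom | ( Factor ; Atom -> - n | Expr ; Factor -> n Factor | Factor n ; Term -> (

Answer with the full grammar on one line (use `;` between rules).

Generating nonterminals: {Atom, Expr, Term}.
Reachable from Expr after that: {Atom, Expr}.
Removed useless symbols: {Factor, Term} and every production mentioning them.

Expr -> n | - n | n Atom; Atom -> - n | Expr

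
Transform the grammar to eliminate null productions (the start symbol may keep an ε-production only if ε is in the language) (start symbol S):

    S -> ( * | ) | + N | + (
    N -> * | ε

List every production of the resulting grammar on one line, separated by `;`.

S -> ( * | ) | + N | + | + (; N -> *

The nullable symbols are {N}.
ε ∉ L(G), so no ε-production is kept.
For each production, add variants omitting each subset of nullable occurrences: S → + N gives + N | +.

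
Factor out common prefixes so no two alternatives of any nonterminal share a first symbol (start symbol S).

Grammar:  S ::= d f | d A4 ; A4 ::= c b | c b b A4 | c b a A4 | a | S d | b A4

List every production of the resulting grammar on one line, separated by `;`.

S has alternatives sharing prefix 'd': factor to S → d S' with S' → f | A4.
A4 has alternatives sharing prefix 'c b': factor to A4 → c b A4' with A4' → ε | b A4 | a A4.

S ::= d S'; A4 ::= a | S d | b A4 | c b A4'; S' ::= f | A4; A4' ::= ε | b A4 | a A4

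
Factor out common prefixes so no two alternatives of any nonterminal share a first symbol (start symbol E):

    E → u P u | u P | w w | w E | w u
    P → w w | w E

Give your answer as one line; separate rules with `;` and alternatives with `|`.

E has alternatives sharing prefix 'w': factor to E → w E' with E' → w | E | u.
E has alternatives sharing prefix 'u P': factor to E → u P E'' with E'' → u | ε.
P has alternatives sharing prefix 'w': factor to P → w P' with P' → w | E.

E → w E' | u P E''; P → w P'; E' → w | E | u; E'' → u | ε; P' → w | E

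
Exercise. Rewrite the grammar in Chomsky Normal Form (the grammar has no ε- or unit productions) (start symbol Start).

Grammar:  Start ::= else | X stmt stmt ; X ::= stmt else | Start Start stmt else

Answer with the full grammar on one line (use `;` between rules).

Introduce a nonterminal for each terminal appearing in a rule of length ≥ 2: X1 → stmt, X2 → else.
Binarize each right-hand side of length ≥ 3 by chaining fresh nonterminals (Y1, Y2, …): affected rules were Start → X X1 X1; X → Start Start X1 X2.

Start ::= else | X Y1; X ::= X1 X2 | Start Y2; X1 ::= stmt; X2 ::= else; Y1 ::= X1 X1; Y2 ::= Start Y3; Y3 ::= X1 X2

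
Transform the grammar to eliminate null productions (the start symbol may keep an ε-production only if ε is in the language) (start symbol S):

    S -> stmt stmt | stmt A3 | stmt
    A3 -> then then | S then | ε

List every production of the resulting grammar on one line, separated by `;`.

S -> stmt stmt | stmt A3 | stmt; A3 -> then then | S then

The nullable symbols are {A3}.
ε ∉ L(G), so no ε-production is kept.
Add the nullable-subset variants: S → stmt A3 gives stmt A3 | stmt.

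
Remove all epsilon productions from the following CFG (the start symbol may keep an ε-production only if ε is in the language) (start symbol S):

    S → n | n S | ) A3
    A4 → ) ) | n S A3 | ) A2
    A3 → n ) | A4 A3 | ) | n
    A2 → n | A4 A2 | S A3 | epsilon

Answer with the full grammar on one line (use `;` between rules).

Nullable set = {A2}.
ε ∉ L(G), so no ε-production is kept.
For each production, add variants omitting each subset of nullable occurrences: A4 → ) A2 gives ) A2 | ). A2 → A4 A2 gives A4 A2 | A4.

S → n | n S | ) A3; A4 → ) ) | n S A3 | ) A2 | ); A3 → n ) | A4 A3 | ) | n; A2 → n | A4 A2 | A4 | S A3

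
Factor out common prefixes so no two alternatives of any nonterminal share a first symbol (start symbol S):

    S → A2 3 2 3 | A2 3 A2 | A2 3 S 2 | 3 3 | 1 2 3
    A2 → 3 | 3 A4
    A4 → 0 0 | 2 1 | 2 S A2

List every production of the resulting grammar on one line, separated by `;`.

S has alternatives sharing prefix 'A2 3': factor to S → A2 3 S' with S' → 2 3 | A2 | S 2.
A2 has alternatives sharing prefix '3': factor to A2 → 3 A2' with A2' → ε | A4.
A4 has alternatives sharing prefix '2': factor to A4 → 2 A4' with A4' → 1 | S A2.

S → 3 3 | 1 2 3 | A2 3 S'; A2 → 3 A2'; A4 → 0 0 | 2 A4'; S' → 2 3 | A2 | S 2; A2' → ε | A4; A4' → 1 | S A2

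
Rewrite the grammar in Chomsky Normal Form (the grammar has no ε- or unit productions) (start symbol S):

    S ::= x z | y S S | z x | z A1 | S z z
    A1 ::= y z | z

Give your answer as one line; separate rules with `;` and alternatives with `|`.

Introduce a nonterminal for each terminal appearing in a rule of length ≥ 2: X1 → x, X2 → z, X3 → y.
Binarize each right-hand side of length ≥ 3 by chaining fresh nonterminals (Y1, Y2, …): affected rules were S → X3 S S; S → S X2 X2.

S ::= X1 X2 | X3 Y1 | X2 X1 | X2 A1 | S Y2; A1 ::= X3 X2 | z; X1 ::= x; X2 ::= z; X3 ::= y; Y1 ::= S S; Y2 ::= X2 X2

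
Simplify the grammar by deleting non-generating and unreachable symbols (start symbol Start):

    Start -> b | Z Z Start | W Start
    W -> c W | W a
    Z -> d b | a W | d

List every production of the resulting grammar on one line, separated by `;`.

Start -> b | Z Z Start; Z -> d b | d

Generating nonterminals: {Start, Z}.
Reachable from Start after that: {Start, Z}.
Removed useless symbols: {W} and every production mentioning them.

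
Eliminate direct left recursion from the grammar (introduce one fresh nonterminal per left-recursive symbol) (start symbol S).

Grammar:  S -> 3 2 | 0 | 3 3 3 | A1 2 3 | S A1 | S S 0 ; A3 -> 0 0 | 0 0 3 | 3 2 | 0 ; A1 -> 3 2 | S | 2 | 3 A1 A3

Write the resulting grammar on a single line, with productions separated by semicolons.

Left recursion appears on S.
For S: α = {A1, S 0}, β = {3 2, 0, 3 3 3, A1 2 3}. Rewrite as S → β S' and S' → α S' | ε.

S -> 3 2 S' | 0 S' | 3 3 3 S' | A1 2 3 S'; A3 -> 0 0 | 0 0 3 | 3 2 | 0; A1 -> 3 2 | S | 2 | 3 A1 A3; S' -> A1 S' | S 0 S' | eps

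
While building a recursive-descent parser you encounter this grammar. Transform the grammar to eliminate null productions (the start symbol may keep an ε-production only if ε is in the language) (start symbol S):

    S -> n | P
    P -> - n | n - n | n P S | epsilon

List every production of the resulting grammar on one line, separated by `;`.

S -> n | P | epsilon; P -> - n | n - n | n P S | n P | n S | n

Nullable set = {P, S}.
ε ∈ L(G) since S is nullable, so keep S → ε.
Add the nullable-subset variants: P → n P S gives n P S | n P | n S | n.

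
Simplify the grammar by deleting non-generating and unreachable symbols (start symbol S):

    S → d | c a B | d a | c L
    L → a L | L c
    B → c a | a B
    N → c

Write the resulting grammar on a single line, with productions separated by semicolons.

S → d | c a B | d a; B → c a | a B

Generating nonterminals: {B, N, S}.
Reachable from S after that: {B, S}.
Removed useless symbols: {L, N} and every production mentioning them.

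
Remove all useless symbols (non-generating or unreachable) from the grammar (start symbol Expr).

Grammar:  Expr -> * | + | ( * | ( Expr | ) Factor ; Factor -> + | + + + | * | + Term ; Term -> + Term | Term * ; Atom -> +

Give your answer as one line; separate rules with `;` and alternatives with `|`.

Generating nonterminals: {Atom, Expr, Factor}.
Reachable from Expr after that: {Expr, Factor}.
Removed useless symbols: {Atom, Term} and every production mentioning them.

Expr -> * | + | ( * | ( Expr | ) Factor; Factor -> + | + + + | *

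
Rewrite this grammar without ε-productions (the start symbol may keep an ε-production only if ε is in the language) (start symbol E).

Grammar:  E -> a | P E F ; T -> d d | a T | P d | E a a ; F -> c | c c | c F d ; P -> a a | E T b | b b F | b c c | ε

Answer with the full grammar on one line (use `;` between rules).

The nullable symbols are {P}.
ε ∉ L(G), so no ε-production is kept.
For each production, add variants omitting each subset of nullable occurrences: E → P E F gives P E F | E F. T → P d gives P d | d.

E -> a | P E F | E F; T -> d d | a T | P d | d | E a a; F -> c | c c | c F d; P -> a a | E T b | b b F | b c c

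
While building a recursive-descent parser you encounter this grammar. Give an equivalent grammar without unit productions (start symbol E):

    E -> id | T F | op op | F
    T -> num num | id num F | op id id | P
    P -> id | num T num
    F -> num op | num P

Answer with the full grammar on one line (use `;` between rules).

Unit pairs: E ⇒* {F}; T ⇒* {P}.
For each unit pair (A, B), copy every non-unit production of B to A, then drop all unit productions.

E -> id | T F | op op | num op | num P; T -> id | num T num | num num | id num F | op id id; P -> id | num T num; F -> num op | num P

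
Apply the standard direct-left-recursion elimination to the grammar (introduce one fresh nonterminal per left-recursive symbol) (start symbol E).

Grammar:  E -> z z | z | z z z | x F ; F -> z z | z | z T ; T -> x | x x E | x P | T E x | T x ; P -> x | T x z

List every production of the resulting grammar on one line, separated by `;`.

E -> z z | z | z z z | x F; F -> z z | z | z T; T -> x T' | x x E T' | x P T'; P -> x | T x z; T' -> E x T' | x T' | eps

Left recursion appears on T.
For T: α = {E x, x}, β = {x, x x E, x P}. Rewrite as T → β T' and T' → α T' | ε.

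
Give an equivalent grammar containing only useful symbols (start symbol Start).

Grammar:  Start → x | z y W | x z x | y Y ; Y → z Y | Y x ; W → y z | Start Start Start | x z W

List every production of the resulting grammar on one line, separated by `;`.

Start → x | z y W | x z x; W → y z | Start Start Start | x z W

Generating nonterminals: {Start, W}.
Reachable from Start after that: {Start, W}.
Removed useless symbols: {Y} and every production mentioning them.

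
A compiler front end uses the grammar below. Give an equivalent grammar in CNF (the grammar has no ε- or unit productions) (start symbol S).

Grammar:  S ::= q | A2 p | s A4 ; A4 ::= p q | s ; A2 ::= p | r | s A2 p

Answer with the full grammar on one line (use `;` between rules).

Introduce a nonterminal for each terminal appearing in a rule of length ≥ 2: X1 → p, X2 → s, X3 → q.
Binarize each right-hand side of length ≥ 3 by chaining fresh nonterminals (Y1, Y2, …): affected rules were A2 → X2 A2 X1.

S ::= q | A2 X1 | X2 A4; A4 ::= X1 X3 | s; A2 ::= p | r | X2 Y1; X1 ::= p; X2 ::= s; X3 ::= q; Y1 ::= A2 X1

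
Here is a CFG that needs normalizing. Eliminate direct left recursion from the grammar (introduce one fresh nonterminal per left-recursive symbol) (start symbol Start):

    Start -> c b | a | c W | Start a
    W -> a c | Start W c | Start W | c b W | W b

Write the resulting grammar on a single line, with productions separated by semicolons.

Left recursion appears on Start, W.
For Start: α = {a}, β = {c b, a, c W}. Rewrite as Start → β Start1 and Start1 → α Start1 | ε.
For W: α = {b}, β = {a c, Start W c, Start W, c b W}. Rewrite as W → β W1 and W1 → α W1 | ε.

Start -> c b Start1 | a Start1 | c W Start1; W -> a c W1 | Start W c W1 | Start W W1 | c b W W1; Start1 -> a Start1 | ε; W1 -> b W1 | ε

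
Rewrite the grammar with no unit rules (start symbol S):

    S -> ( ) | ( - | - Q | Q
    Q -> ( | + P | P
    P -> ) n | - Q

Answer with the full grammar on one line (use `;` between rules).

S -> ( ) | ( - | - Q | ) n | ( | + P; Q -> ) n | - Q | ( | + P; P -> ) n | - Q

Unit pairs: Q ⇒* {P}; S ⇒* {P, Q}.
For each unit pair (A, B), copy every non-unit production of B to A, then drop all unit productions.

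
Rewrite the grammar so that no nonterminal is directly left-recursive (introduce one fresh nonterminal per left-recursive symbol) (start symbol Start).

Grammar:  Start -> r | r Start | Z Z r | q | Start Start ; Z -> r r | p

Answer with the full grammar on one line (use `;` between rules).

Directly left-recursive nonterminal: Start.
For Start: α = {Start}, β = {r, r Start, Z Z r, q}. Rewrite as Start → β Start1 and Start1 → α Start1 | ε.

Start -> r Start1 | r Start Start1 | Z Z r Start1 | q Start1; Z -> r r | p; Start1 -> Start Start1 | ε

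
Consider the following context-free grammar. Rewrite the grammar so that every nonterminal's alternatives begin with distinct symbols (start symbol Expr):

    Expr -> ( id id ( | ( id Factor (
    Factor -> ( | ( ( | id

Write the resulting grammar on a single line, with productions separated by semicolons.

Expr -> ( id Expr1; Factor -> id | ( Factor1; Expr1 -> id ( | Factor (; Factor1 -> ε | (

Expr has alternatives sharing prefix '( id': factor to Expr → ( id Expr1 with Expr1 → id ( | Factor (.
Factor has alternatives sharing prefix '(': factor to Factor → ( Factor1 with Factor1 → ε | (.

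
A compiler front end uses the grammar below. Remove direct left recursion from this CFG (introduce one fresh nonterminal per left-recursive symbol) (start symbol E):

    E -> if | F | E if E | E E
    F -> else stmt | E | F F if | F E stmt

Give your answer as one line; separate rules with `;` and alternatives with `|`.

E -> if E' | F E'; F -> else stmt F' | E F'; E' -> if E E' | E E' | eps; F' -> F if F' | E stmt F' | eps

E, F are directly left-recursive.
For E: α = {if E, E}, β = {if, F}. Rewrite as E → β E' and E' → α E' | ε.
For F: α = {F if, E stmt}, β = {else stmt, E}. Rewrite as F → β F' and F' → α F' | ε.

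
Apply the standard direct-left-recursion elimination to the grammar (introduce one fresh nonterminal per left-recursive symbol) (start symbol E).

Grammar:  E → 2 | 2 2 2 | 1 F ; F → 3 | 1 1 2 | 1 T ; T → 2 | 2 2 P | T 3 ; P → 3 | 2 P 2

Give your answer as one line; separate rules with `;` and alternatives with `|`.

Left recursion appears on T.
For T: α = {3}, β = {2, 2 2 P}. Rewrite as T → β T' and T' → α T' | ε.

E → 2 | 2 2 2 | 1 F; F → 3 | 1 1 2 | 1 T; T → 2 T' | 2 2 P T'; P → 3 | 2 P 2; T' → 3 T' | epsilon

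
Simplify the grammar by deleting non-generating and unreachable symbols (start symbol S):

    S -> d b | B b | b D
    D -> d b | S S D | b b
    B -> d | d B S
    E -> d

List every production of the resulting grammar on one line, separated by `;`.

Generating nonterminals: {B, D, E, S}.
Reachable from S after that: {B, D, S}.
Removed useless symbols: {E} and every production mentioning them.

S -> d b | B b | b D; D -> d b | S S D | b b; B -> d | d B S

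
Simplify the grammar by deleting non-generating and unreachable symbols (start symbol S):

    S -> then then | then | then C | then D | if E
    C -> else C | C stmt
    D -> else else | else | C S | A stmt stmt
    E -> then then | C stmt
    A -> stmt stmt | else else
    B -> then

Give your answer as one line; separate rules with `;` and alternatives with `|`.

Generating nonterminals: {A, B, D, E, S}.
Reachable from S after that: {A, D, E, S}.
Removed useless symbols: {B, C} and every production mentioning them.

S -> then then | then | then D | if E; D -> else else | else | A stmt stmt; E -> then then; A -> stmt stmt | else else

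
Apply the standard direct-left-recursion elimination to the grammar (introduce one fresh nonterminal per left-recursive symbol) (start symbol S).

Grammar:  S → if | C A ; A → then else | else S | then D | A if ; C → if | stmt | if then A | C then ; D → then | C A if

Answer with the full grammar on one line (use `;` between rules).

S → if | C A; A → then else A' | else S A' | then D A'; C → if C' | stmt C' | if then A C'; D → then | C A if; A' → if A' | epsilon; C' → then C' | epsilon

A, C are directly left-recursive.
For A: α = {if}, β = {then else, else S, then D}. Rewrite as A → β A' and A' → α A' | ε.
For C: α = {then}, β = {if, stmt, if then A}. Rewrite as C → β C' and C' → α C' | ε.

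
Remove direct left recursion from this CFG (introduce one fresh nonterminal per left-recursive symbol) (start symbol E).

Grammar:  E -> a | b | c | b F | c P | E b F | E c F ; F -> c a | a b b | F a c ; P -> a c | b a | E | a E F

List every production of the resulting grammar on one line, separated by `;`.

E -> a E' | b E' | c E' | b F E' | c P E'; F -> c a F' | a b b F'; P -> a c | b a | E | a E F; E' -> b F E' | c F E' | epsilon; F' -> a c F' | epsilon

Directly left-recursive nonterminals: E, F.
For E: α = {b F, c F}, β = {a, b, c, b F, c P}. Rewrite as E → β E' and E' → α E' | ε.
For F: α = {a c}, β = {c a, a b b}. Rewrite as F → β F' and F' → α F' | ε.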